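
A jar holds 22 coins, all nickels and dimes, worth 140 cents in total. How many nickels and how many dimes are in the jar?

Let n = nickels, d = dimes.
  n + d = 22
  5n + 10d = 140
Row-reduce the augmented matrix:
R2 ← R2 − 5·R1.
R2 ← R2 / (5).
R1 ← R1 − 1·R2.
Reading off the reduced rows gives n = 16, d = 6.

nickels: 16, dimes: 6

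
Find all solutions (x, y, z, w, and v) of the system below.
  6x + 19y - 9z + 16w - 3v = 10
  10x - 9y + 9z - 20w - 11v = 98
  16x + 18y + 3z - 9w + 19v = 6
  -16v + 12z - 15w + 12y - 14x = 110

Row-reduce:
R1 ← R1 / (6).
R2 ← R2 − 10·R1.
R3 ← R3 − 16·R1.
R4 ← R4 + 14·R1.
R2 ← R2 / (-122/3).
R1 ← R1 − 19/6·R2.
R3 ← R3 + 98/3·R2.
R4 ← R4 − 169/3·R2.
R3 ← R3 / (471/61).
R1 ← R1 − 45/122·R3.
R2 ← R2 + 36/61·R3.
R4 ← R4 − 1479/61·R3.
R4 ← R4 / (348/157).
R1 ← R1 + 91/314·R4.
R2 ← R2 − 10/157·R4.
R3 ← R3 + 865/471·R4.
Rank is 4 with 5 unknowns, leaving v free.

infinitely many solutions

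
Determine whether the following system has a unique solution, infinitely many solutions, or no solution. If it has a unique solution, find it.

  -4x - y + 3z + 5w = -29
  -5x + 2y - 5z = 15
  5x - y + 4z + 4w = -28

Row-reduce:
R1 ← R1 / (-4).
R2 ← R2 + 5·R1.
R3 ← R3 − 5·R1.
R2 ← R2 / (13/4).
R1 ← R1 − 1/4·R2.
R3 ← R3 + 9/4·R2.
R3 ← R3 / (22/13).
R1 ← R1 + 1/13·R3.
R2 ← R2 + 35/13·R3.
Rank is 3 with 4 unknowns, leaving w free.

infinitely many solutions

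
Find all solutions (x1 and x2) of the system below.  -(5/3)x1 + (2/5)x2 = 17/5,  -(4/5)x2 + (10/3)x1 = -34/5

infinitely many solutions

Row-reduce:
R1 ← R1 / (-5/3).
R2 ← R2 − 10/3·R1.
Rank is 1 with 2 unknowns, leaving x2 free.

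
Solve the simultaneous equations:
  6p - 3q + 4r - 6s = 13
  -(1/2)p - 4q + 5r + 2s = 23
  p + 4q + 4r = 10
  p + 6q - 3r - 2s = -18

Row-reduce:
R1 ← R1 / (6).
R2 ← R2 + 1/2·R1.
R3 ← R3 − 1·R1.
R4 ← R4 − 1·R1.
R2 ← R2 / (-17/4).
R1 ← R1 + 1/2·R2.
R3 ← R3 − 9/2·R2.
R4 ← R4 − 13/2·R2.
R3 ← R3 / (458/51).
R1 ← R1 − 2/51·R3.
R2 ← R2 + 64/51·R3.
R4 ← R4 − 229/51·R3.
Rank is 3 with 4 unknowns, leaving s free.

infinitely many solutions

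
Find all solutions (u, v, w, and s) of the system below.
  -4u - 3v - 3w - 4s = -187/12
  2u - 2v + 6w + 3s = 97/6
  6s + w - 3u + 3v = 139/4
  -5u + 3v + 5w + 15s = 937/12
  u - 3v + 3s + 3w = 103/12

Row-reduce the augmented matrix:
R1 ← R1 / (-4).
R2 ← R2 − 2·R1.
R3 ← R3 + 3·R1.
R4 ← R4 + 5·R1.
R5 ← R5 − 1·R1.
R2 ← R2 / (-7/2).
R1 ← R1 − 3/4·R2.
R3 ← R3 − 21/4·R2.
R4 ← R4 − 27/4·R2.
R5 ← R5 + 15/4·R2.
R3 ← R3 / (10).
R1 ← R1 − 12/7·R3.
R2 ← R2 + 9/7·R3.
R4 ← R4 − 122/7·R3.
R5 ← R5 + 18/7·R3.
R4 ← R4 / (127/35).
R1 ← R1 + 41/70·R4.
R2 ← R2 − 149/140·R4.
R3 ← R3 − 21/20·R4.
R5 ← R5 − 127/35·R4.
R5 reduces to 0 = 0, so the extra equation is consistent.
Reading off the reduced rows gives u = -8/3, v = 2, w = 11/4, s = 3.

u = -8/3, v = 2, w = 11/4, s = 3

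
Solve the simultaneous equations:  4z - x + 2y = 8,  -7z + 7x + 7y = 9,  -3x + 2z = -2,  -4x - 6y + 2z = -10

Row-reduce:
R1 ← R1 / (-1).
R2 ← R2 − 7·R1.
R3 ← R3 + 3·R1.
R4 ← R4 + 4·R1.
R2 ← R2 / (21).
R1 ← R1 + 2·R2.
R3 ← R3 + 6·R2.
R4 ← R4 + 14·R2.
R3 ← R3 / (-4).
R1 ← R1 + 2·R3.
R2 ← R2 − 1·R3.
Row 4 reduces to 0 = 4/3, a contradiction. The system is inconsistent.

no solution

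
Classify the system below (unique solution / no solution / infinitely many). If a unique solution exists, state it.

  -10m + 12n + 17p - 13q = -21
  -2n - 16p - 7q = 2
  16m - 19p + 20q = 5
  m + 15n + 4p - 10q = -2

m = 4, n = -2, p = 1, q = -2

Row-reduce the augmented matrix:
R1 ← R1 / (-10).
R3 ← R3 − 16·R1.
R4 ← R4 − 1·R1.
R2 ← R2 / (-2).
R1 ← R1 + 6/5·R2.
R3 ← R3 − 96/5·R2.
R4 ← R4 − 81/5·R2.
R3 ← R3 / (-727/5).
R1 ← R1 − 79/10·R3.
R2 ← R2 − 8·R3.
R4 ← R4 + 1239/10·R3.
R4 ← R4 / (-7310/727).
R1 ← R1 − 2625/1454·R4.
R2 ← R2 + 351/1454·R4.
R3 ← R3 − 340/727·R4.
Reading off the reduced rows gives m = 4, n = -2, p = 1, q = -2.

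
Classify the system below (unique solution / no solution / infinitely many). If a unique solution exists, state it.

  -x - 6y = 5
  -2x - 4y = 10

Row-reduce the augmented matrix:
R1 ← R1 / (-1).
R2 ← R2 + 2·R1.
R2 ← R2 / (8).
R1 ← R1 − 6·R2.
Reading off the reduced rows gives x = -5, y = 0.

x = -5, y = 0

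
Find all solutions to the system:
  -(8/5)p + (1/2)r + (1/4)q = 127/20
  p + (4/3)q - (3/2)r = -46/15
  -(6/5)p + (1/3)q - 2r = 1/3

Row-reduce the augmented matrix:
R1 ← R1 / (-8/5).
R2 ← R2 − 1·R1.
R3 ← R3 + 6/5·R1.
R2 ← R2 / (143/96).
R1 ← R1 + 5/32·R2.
R3 ← R3 − 7/48·R2.
R3 ← R3 / (-323/143).
R1 ← R1 + 125/286·R3.
R2 ← R2 + 114/143·R3.
Reading off the reduced rows gives p = -3, q = 11/5, r = 2.

p = -3, q = 11/5, r = 2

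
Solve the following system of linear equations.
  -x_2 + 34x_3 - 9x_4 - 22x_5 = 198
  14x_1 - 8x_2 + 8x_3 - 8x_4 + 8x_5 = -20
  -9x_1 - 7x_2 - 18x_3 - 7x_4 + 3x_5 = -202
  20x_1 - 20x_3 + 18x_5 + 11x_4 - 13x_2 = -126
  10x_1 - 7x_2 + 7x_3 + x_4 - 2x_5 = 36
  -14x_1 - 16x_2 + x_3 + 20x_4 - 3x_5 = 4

x_1 = 2, x_2 = 5, x_3 = 6, x_4 = 5, x_5 = -2

Row-reduce the augmented matrix:
Swap R1 and R2.
R1 ← R1 / (14).
R3 ← R3 + 9·R1.
R4 ← R4 − 20·R1.
R5 ← R5 − 10·R1.
R6 ← R6 + 14·R1.
R2 ← R2 / (-1).
R1 ← R1 + 4/7·R2.
R3 ← R3 + 85/7·R2.
R4 ← R4 + 11/7·R2.
R5 ← R5 + 9/7·R2.
R6 ← R6 + 24·R2.
R3 ← R3 / (-2980/7).
R1 ← R1 + 132/7·R3.
R2 ← R2 + 34·R3.
R4 ← R4 + 594/7·R3.
R5 ← R5 + 297/7·R3.
R6 ← R6 + 807·R3.
R4 ← R4 / (2564/149).
R1 ← R1 − 40/149·R4.
R2 ← R2 − 185/149·R4.
R3 ← R3 + 34/149·R4.
R5 ← R5 − 1282/149·R4.
R6 ← R6 − 6534/149·R4.
Swap R5 and R6.
R5 ← R5 / (59159/1282).
R1 ← R1 − 3728/3205·R5.
R2 ← R2 − 25761/25640·R5.
R3 ← R3 + 2656/3205·R5.
R4 ← R4 + 20457/25640·R5.
R6 reduces to 0 = 0, so the extra equation is consistent.
Reading off the reduced rows gives x_1 = 2, x_2 = 5, x_3 = 6, x_4 = 5, x_5 = -2.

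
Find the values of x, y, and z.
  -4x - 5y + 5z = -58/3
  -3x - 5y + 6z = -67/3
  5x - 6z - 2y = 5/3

x = -1, y = 8/3, z = -2

Row-reduce the augmented matrix:
R1 ← R1 / (-4).
R2 ← R2 + 3·R1.
R3 ← R3 − 5·R1.
R2 ← R2 / (-5/4).
R1 ← R1 − 5/4·R2.
R3 ← R3 + 33/4·R2.
R3 ← R3 / (-73/5).
R1 ← R1 − 1·R3.
R2 ← R2 + 9/5·R3.
Reading off the reduced rows gives x = -1, y = 8/3, z = -2.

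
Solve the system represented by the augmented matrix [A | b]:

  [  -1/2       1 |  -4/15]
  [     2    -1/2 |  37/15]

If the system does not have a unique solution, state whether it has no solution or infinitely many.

x_1 = 4/3, x_2 = 2/5

From equation 1: x_2 = -4/15 + 1/2·x_1.
Substitute into equation 2 and solve: x_1 = 4/3.
Then x_2 = 2/5.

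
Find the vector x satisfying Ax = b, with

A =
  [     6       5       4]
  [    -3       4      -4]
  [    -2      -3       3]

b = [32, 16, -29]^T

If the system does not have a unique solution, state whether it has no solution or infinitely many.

x_1 = 4, x_2 = 4, x_3 = -3

Row-reduce the augmented matrix:
R1 ← R1 / (6).
R2 ← R2 + 3·R1.
R3 ← R3 + 2·R1.
R2 ← R2 / (13/2).
R1 ← R1 − 5/6·R2.
R3 ← R3 + 4/3·R2.
R3 ← R3 / (51/13).
R1 ← R1 − 12/13·R3.
R2 ← R2 + 4/13·R3.
Reading off the reduced rows gives x_1 = 4, x_2 = 4, x_3 = -3.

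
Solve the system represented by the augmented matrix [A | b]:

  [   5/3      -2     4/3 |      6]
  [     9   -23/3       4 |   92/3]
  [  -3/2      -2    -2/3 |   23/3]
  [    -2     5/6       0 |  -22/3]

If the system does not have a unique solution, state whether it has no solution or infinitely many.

no solution

Row-reduce:
R1 ← R1 / (5/3).
R2 ← R2 − 9·R1.
R3 ← R3 + 3/2·R1.
R4 ← R4 + 2·R1.
R2 ← R2 / (47/15).
R1 ← R1 + 6/5·R2.
R3 ← R3 + 19/5·R2.
R4 ← R4 + 47/30·R2.
R3 ← R3 / (-472/141).
R1 ← R1 + 20/47·R3.
R2 ← R2 + 48/47·R3.
Row 4 reduces to 0 = -1, a contradiction. The system is inconsistent.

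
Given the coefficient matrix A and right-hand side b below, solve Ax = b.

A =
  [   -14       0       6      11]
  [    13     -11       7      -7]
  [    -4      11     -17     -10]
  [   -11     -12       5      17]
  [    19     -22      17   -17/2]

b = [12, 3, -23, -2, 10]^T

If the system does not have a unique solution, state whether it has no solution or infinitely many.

no solution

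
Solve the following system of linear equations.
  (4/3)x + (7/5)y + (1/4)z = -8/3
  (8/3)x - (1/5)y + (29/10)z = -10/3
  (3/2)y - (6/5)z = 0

Row-reduce:
R1 ← R1 / (4/3).
R2 ← R2 − 8/3·R1.
R2 ← R2 / (-3).
R1 ← R1 − 21/20·R2.
R3 ← R3 − 3/2·R2.
Row 3 reduces to 0 = 1, a contradiction. The system is inconsistent.

no solution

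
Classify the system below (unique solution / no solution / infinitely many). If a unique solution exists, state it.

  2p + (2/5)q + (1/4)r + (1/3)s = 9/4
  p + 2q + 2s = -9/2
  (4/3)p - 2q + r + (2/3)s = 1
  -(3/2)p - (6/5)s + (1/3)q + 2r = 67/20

p = 3/2, q = 0, r = 1, s = -3

Row-reduce the augmented matrix:
R1 ← R1 / (2).
R2 ← R2 − 1·R1.
R3 ← R3 − 4/3·R1.
R4 ← R4 + 3/2·R1.
R2 ← R2 / (9/5).
R1 ← R1 − 1/5·R2.
R3 ← R3 + 34/15·R2.
R4 ← R4 − 19/30·R2.
R3 ← R3 / (73/108).
R1 ← R1 − 5/36·R3.
R2 ← R2 + 5/72·R3.
R4 ← R4 − 241/108·R3.
R4 ← R4 / (-11699/1095).
R1 ← R1 + 44/73·R4.
R2 ← R2 − 95/73·R4.
R3 ← R3 − 892/219·R4.
Reading off the reduced rows gives p = 3/2, q = 0, r = 1, s = -3.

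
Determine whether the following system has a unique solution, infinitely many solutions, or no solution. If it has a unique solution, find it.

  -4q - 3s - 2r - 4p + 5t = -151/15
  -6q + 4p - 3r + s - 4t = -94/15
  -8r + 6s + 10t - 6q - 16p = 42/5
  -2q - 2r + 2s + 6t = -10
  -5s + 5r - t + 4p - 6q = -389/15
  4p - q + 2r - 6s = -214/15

p = -7/5, q = 2, r = -4/3, s = 2/3, t = -5/3

Row-reduce the augmented matrix:
R1 ← R1 / (-4).
R2 ← R2 − 4·R1.
R3 ← R3 + 16·R1.
R5 ← R5 − 4·R1.
R6 ← R6 − 4·R1.
R2 ← R2 / (-10).
R1 ← R1 − 1·R2.
R3 ← R3 − 10·R2.
R4 ← R4 + 2·R2.
R5 ← R5 + 10·R2.
R6 ← R6 + 5·R2.
R3 ← R3 / (-5).
R2 ← R2 − 1/2·R3.
R4 ← R4 + 1·R3.
R5 ← R5 − 8·R3.
R6 ← R6 − 5/2·R3.
R4 ← R4 / (-4/5).
R1 ← R1 − 11/20·R4.
R2 ← R2 − 9/5·R4.
R3 ← R3 + 16/5·R4.
R5 ← R5 − 98/5·R4.
R5 ← R5 / (874/5).
R1 ← R1 − 163/40·R5.
R2 ← R2 − 161/10·R5.
R3 ← R3 + 143/5·R5.
R4 ← R4 + 19/2·R5.
R6 reduces to 0 = 0, so the extra equation is consistent.
Reading off the reduced rows gives p = -7/5, q = 2, r = -4/3, s = 2/3, t = -5/3.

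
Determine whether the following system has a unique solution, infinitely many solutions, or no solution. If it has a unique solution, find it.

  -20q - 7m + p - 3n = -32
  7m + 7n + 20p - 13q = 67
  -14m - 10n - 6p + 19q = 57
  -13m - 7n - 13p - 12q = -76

m = -4, n = 2, p = 6, q = 3

Row-reduce the augmented matrix:
R1 ← R1 / (-7).
R2 ← R2 − 7·R1.
R3 ← R3 + 14·R1.
R4 ← R4 + 13·R1.
R2 ← R2 / (4).
R1 ← R1 − 3/7·R2.
R3 ← R3 + 4·R2.
R4 ← R4 + 10/7·R2.
R3 ← R3 / (13).
R1 ← R1 + 67/28·R3.
R2 ← R2 − 21/4·R3.
R4 ← R4 + 103/14·R3.
R4 ← R4 / (393/14).
R1 ← R1 − 313/28·R4.
R2 ← R2 + 75/4·R4.
R3 ← R3 − 2·R4.
Reading off the reduced rows gives m = -4, n = 2, p = 6, q = 3.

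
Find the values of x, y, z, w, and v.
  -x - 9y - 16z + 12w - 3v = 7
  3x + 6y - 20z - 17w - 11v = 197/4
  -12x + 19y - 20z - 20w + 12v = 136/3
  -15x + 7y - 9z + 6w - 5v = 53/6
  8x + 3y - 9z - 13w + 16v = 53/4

x = -3/2, y = -5/3, z = -1, w = -9/4, v = -1/2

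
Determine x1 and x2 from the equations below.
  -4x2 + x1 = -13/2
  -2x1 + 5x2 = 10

Row-reduce the augmented matrix:
R2 ← R2 + 2·R1.
R2 ← R2 / (-3).
R1 ← R1 + 4·R2.
Reading off the reduced rows gives x1 = -5/2, x2 = 1.

x1 = -5/2, x2 = 1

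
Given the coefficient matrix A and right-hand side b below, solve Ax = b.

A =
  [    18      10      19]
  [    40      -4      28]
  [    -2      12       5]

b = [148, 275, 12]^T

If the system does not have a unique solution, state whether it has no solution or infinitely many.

Row-reduce:
R1 ← R1 / (18).
R2 ← R2 − 40·R1.
R3 ← R3 + 2·R1.
R2 ← R2 / (-236/9).
R1 ← R1 − 5/9·R2.
R3 ← R3 − 118/9·R2.
Row 3 reduces to 0 = 3/2, a contradiction. The system is inconsistent.

no solution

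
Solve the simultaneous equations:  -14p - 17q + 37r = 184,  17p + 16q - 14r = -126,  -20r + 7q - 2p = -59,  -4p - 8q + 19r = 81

Row-reduce the augmented matrix:
R1 ← R1 / (-14).
R2 ← R2 − 17·R1.
R3 ← R3 + 2·R1.
R4 ← R4 + 4·R1.
R2 ← R2 / (-65/14).
R1 ← R1 − 17/14·R2.
R3 ← R3 − 66/7·R2.
R4 ← R4 + 22/7·R2.
R3 ← R3 / (2439/65).
R1 ← R1 − 354/65·R3.
R2 ← R2 + 433/65·R3.
R4 ← R4 + 813/65·R3.
R4 reduces to 0 = 0, so the extra equation is consistent.
Reading off the reduced rows gives p = -4, q = -1, r = 3.

p = -4, q = -1, r = 3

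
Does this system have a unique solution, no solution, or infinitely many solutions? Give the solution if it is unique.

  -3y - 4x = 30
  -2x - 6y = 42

Row-reduce the augmented matrix:
R1 ← R1 / (-4).
R2 ← R2 + 2·R1.
R2 ← R2 / (-9/2).
R1 ← R1 − 3/4·R2.
Reading off the reduced rows gives x = -3, y = -6.

x = -3, y = -6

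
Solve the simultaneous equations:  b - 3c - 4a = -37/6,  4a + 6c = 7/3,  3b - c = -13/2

a = 4/3, b = -7/3, c = -1/2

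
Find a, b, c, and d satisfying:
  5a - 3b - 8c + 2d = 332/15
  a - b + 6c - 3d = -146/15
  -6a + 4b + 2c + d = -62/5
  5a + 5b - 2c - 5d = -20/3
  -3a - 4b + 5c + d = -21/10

Row-reduce the augmented matrix:
R1 ← R1 / (5).
R2 ← R2 − 1·R1.
R3 ← R3 + 6·R1.
R4 ← R4 − 5·R1.
R5 ← R5 + 3·R1.
R2 ← R2 / (-2/5).
R1 ← R1 + 3/5·R2.
R3 ← R3 − 2/5·R2.
R4 ← R4 − 8·R2.
R5 ← R5 + 29/5·R2.
Swap R3 and R4.
R3 ← R3 / (158).
R1 ← R1 + 13·R3.
R2 ← R2 + 19·R3.
R5 ← R5 + 110·R3.
Swap R4 and R5.
R4 ← R4 / (-113/158).
R1 ← R1 + 53/79·R4.
R2 ← R2 + 41/79·R4.
R3 ← R3 + 75/158·R4.
R5 reduces to 0 = 0, so the extra equation is consistent.
Reading off the reduced rows gives a = 2/3, b = -8/5, c = -3/2, d = 1.

a = 2/3, b = -8/5, c = -3/2, d = 1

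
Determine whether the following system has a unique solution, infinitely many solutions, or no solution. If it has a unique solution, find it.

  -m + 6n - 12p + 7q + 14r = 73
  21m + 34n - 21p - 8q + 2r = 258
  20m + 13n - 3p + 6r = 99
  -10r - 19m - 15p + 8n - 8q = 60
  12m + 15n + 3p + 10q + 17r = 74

infinitely many solutions

Row-reduce:
R1 ← R1 / (-1).
R2 ← R2 − 21·R1.
R3 ← R3 − 20·R1.
R4 ← R4 + 19·R1.
R5 ← R5 − 12·R1.
R2 ← R2 / (160).
R1 ← R1 + 6·R2.
R3 ← R3 − 133·R2.
R4 ← R4 + 106·R2.
R5 ← R5 − 87·R2.
R3 ← R3 / (-2571/160).
R1 ← R1 − 141/80·R3.
R2 ← R2 + 273/160·R3.
R4 ← R4 − 2571/80·R3.
R5 ← R5 − 1191/160·R3.
Swap R4 and R5.
R4 ← R4 / (25494/857).
R1 ← R1 − 767/857·R4.
R2 ← R2 + 1481/857·R4.
R3 ← R3 + 3913/2571·R4.
Rank is 4 with 5 unknowns, leaving r free.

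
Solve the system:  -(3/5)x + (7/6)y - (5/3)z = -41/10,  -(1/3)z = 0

Row-reduce:
R1 ← R1 / (-3/5).
R2 ← R2 / (-1/3).
R1 ← R1 − 25/9·R2.
Rank is 2 with 3 unknowns, leaving y free.

infinitely many solutions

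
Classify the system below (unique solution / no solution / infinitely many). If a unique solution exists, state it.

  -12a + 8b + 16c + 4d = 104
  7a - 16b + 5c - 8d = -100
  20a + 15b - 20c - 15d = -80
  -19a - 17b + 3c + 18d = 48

Row-reduce the augmented matrix:
R1 ← R1 / (-12).
R2 ← R2 − 7·R1.
R3 ← R3 − 20·R1.
R4 ← R4 + 19·R1.
R2 ← R2 / (-34/3).
R1 ← R1 + 2/3·R2.
R3 ← R3 − 85/3·R2.
R4 ← R4 + 89/3·R2.
R3 ← R3 / (85/2).
R1 ← R1 + 37/17·R3.
R2 ← R2 + 43/34·R3.
R4 ← R4 + 2035/34·R3.
R4 ← R4 / (-1499/289).
R1 ← R1 + 333/289·R4.
R2 ← R2 + 49/289·R4.
R3 ← R3 + 9/17·R4.
Reading off the reduced rows gives a = -2, b = 4, c = 2, d = 4.

a = -2, b = 4, c = 2, d = 4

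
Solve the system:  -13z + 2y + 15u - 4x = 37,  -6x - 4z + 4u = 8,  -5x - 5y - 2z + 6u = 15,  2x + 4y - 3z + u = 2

no solution

Row-reduce:
R1 ← R1 / (-4).
R2 ← R2 + 6·R1.
R3 ← R3 + 5·R1.
R4 ← R4 − 2·R1.
R2 ← R2 / (-3).
R1 ← R1 + 1/2·R2.
R3 ← R3 + 15/2·R2.
R4 ← R4 − 5·R2.
R3 ← R3 / (-49/2).
R1 ← R1 − 2/3·R3.
R2 ← R2 + 31/6·R3.
R4 ← R4 − 49/3·R3.
Row 4 reduces to 0 = -1/3, a contradiction. The system is inconsistent.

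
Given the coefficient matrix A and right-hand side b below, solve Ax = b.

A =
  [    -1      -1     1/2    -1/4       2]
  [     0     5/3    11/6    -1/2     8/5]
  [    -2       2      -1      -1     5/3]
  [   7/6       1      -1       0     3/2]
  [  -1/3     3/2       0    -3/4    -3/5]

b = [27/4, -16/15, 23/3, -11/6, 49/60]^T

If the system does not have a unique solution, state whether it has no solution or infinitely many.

x_1 = -2, x_2 = -2, x_3 = -1, x_4 = -5, x_5 = 1

Row-reduce the augmented matrix:
R1 ← R1 / (-1).
R3 ← R3 + 2·R1.
R4 ← R4 − 7/6·R1.
R5 ← R5 + 1/3·R1.
R2 ← R2 / (5/3).
R1 ← R1 − 1·R2.
R3 ← R3 − 4·R2.
R4 ← R4 + 1/6·R2.
R5 ← R5 − 11/6·R2.
R3 ← R3 / (-32/5).
R1 ← R1 + 8/5·R3.
R2 ← R2 − 11/10·R3.
R4 ← R4 + 7/30·R3.
R5 ← R5 + 131/60·R3.
R4 ← R4 / (-47/128).
R1 ← R1 − 3/8·R4.
R2 ← R2 + 23/128·R4.
R3 ← R3 + 7/64·R4.
R5 ← R5 + 91/256·R4.
R5 ← R5 / (-5645/1128).
R1 ← R1 − 1359/470·R5.
R2 ← R2 + 18319/8460·R5.
R3 ← R3 + 247/846·R5.
R4 ← R4 + 24298/2115·R5.
Reading off the reduced rows gives x_1 = -2, x_2 = -2, x_3 = -1, x_4 = -5, x_5 = 1.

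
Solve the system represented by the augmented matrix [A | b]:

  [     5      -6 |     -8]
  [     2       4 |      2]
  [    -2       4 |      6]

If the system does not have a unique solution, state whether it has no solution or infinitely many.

Row-reduce:
R1 ← R1 / (5).
R2 ← R2 − 2·R1.
R3 ← R3 + 2·R1.
R2 ← R2 / (32/5).
R1 ← R1 + 6/5·R2.
R3 ← R3 − 8/5·R2.
Row 3 reduces to 0 = 3/2, a contradiction. The system is inconsistent.

no solution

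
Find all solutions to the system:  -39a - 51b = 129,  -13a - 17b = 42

Row-reduce:
R1 ← R1 / (-39).
R2 ← R2 + 13·R1.
Row 2 reduces to 0 = -1, a contradiction. The system is inconsistent.

no solution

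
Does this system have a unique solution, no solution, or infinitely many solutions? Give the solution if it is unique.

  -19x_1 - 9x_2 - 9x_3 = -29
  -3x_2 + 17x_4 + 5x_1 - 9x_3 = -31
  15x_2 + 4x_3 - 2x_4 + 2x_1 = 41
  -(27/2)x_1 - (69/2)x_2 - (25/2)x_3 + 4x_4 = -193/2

Row-reduce:
R1 ← R1 / (-19).
R2 ← R2 − 5·R1.
R3 ← R3 − 2·R1.
R4 ← R4 + 27/2·R1.
R2 ← R2 / (-102/19).
R1 ← R1 − 9/19·R2.
R3 ← R3 − 267/19·R2.
R4 ← R4 + 534/19·R2.
R3 ← R3 / (-454/17).
R1 ← R1 + 9/17·R3.
R2 ← R2 − 36/17·R3.
R4 ← R4 − 908/17·R3.
Rank is 3 with 4 unknowns, leaving x_4 free.

infinitely many solutions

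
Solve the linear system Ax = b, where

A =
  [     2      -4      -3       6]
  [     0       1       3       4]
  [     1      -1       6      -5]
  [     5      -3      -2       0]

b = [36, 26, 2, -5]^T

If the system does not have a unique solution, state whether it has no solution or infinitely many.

x_1 = -3, x_2 = -6, x_3 = 4, x_4 = 5

Row-reduce the augmented matrix:
R1 ← R1 / (2).
R3 ← R3 − 1·R1.
R4 ← R4 − 5·R1.
R1 ← R1 + 2·R2.
R3 ← R3 − 1·R2.
R4 ← R4 − 7·R2.
R3 ← R3 / (9/2).
R1 ← R1 − 9/2·R3.
R2 ← R2 − 3·R3.
R4 ← R4 + 31/2·R3.
R4 ← R4 / (-253/3).
R1 ← R1 − 23·R4.
R2 ← R2 − 12·R4.
R3 ← R3 + 8/3·R4.
Reading off the reduced rows gives x_1 = -3, x_2 = -6, x_3 = 4, x_4 = 5.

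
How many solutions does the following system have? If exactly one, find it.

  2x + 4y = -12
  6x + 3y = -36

x = -6, y = 0

Row-reduce the augmented matrix:
R1 ← R1 / (2).
R2 ← R2 − 6·R1.
R2 ← R2 / (-9).
R1 ← R1 − 2·R2.
Reading off the reduced rows gives x = -6, y = 0.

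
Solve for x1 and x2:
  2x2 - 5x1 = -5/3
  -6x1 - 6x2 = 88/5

x1 = -3/5, x2 = -7/3

Row-reduce the augmented matrix:
R1 ← R1 / (-5).
R2 ← R2 + 6·R1.
R2 ← R2 / (-42/5).
R1 ← R1 + 2/5·R2.
Reading off the reduced rows gives x1 = -3/5, x2 = -7/3.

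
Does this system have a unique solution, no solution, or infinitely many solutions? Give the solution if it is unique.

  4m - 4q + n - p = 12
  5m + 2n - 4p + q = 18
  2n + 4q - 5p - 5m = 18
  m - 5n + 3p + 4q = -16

m = 0, n = -2, p = -6, q = -2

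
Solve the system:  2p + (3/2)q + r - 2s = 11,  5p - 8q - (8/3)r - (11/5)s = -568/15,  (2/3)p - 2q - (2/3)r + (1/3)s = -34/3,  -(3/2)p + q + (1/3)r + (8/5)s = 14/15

no solution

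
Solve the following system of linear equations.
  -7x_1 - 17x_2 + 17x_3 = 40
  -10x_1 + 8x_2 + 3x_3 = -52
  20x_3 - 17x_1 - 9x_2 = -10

no solution

Row-reduce:
R1 ← R1 / (-7).
R2 ← R2 + 10·R1.
R3 ← R3 + 17·R1.
R2 ← R2 / (226/7).
R1 ← R1 − 17/7·R2.
R3 ← R3 − 226/7·R2.
Row 3 reduces to 0 = 2, a contradiction. The system is inconsistent.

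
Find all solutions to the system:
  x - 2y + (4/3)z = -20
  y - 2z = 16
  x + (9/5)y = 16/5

x = -4, y = 4, z = -6

Row-reduce the augmented matrix:
R3 ← R3 − 1·R1.
R1 ← R1 + 2·R2.
R3 ← R3 − 19/5·R2.
R3 ← R3 / (94/15).
R1 ← R1 + 8/3·R3.
R2 ← R2 + 2·R3.
Reading off the reduced rows gives x = -4, y = 4, z = -6.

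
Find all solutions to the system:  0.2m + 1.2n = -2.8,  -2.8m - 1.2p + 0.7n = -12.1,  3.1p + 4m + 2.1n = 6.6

Row-reduce the augmented matrix:
R1 ← R1 / (1/5).
R2 ← R2 + 14/5·R1.
R3 ← R3 − 4·R1.
R2 ← R2 / (35/2).
R1 ← R1 − 6·R2.
R3 ← R3 + 219/10·R2.
R3 ← R3 / (2797/1750).
R1 ← R1 − 72/175·R3.
R2 ← R2 + 12/175·R3.
Reading off the reduced rows gives m = 4, n = -3, p = -1.

m = 4, n = -3, p = -1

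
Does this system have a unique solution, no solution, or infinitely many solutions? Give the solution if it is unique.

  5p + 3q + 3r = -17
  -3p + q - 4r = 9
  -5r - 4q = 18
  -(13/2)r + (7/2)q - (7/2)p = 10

Row-reduce:
R1 ← R1 / (5).
R2 ← R2 + 3·R1.
R4 ← R4 + 7/2·R1.
R2 ← R2 / (14/5).
R1 ← R1 − 3/5·R2.
R3 ← R3 + 4·R2.
R4 ← R4 − 28/5·R2.
R3 ← R3 / (-57/7).
R1 ← R1 − 15/14·R3.
R2 ← R2 + 11/14·R3.
Row 4 reduces to 0 = 1/2, a contradiction. The system is inconsistent.

no solution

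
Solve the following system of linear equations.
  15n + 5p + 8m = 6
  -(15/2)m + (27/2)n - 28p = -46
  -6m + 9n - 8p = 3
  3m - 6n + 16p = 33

Row-reduce:
R1 ← R1 / (8).
R2 ← R2 + 15/2·R1.
R3 ← R3 + 6·R1.
R4 ← R4 − 3·R1.
R2 ← R2 / (441/16).
R1 ← R1 − 15/8·R2.
R3 ← R3 − 81/4·R2.
R4 ← R4 + 93/8·R2.
R3 ← R3 / (631/49).
R1 ← R1 − 325/147·R3.
R2 ← R2 + 373/441·R3.
R4 ← R4 − 631/147·R3.
Row 4 reduces to 0 = 4/3, a contradiction. The system is inconsistent.

no solution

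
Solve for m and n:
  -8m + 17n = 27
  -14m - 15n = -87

Row-reduce the augmented matrix:
R1 ← R1 / (-8).
R2 ← R2 + 14·R1.
R2 ← R2 / (-179/4).
R1 ← R1 + 17/8·R2.
Reading off the reduced rows gives m = 3, n = 3.

m = 3, n = 3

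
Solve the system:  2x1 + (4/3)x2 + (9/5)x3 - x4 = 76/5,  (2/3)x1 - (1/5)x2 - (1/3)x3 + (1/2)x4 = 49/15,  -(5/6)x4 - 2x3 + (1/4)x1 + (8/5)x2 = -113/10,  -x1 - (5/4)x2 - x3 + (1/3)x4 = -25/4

Row-reduce the augmented matrix:
R1 ← R1 / (2).
R2 ← R2 − 2/3·R1.
R3 ← R3 − 1/4·R1.
R4 ← R4 + 1·R1.
R2 ← R2 / (-29/45).
R1 ← R1 − 2/3·R2.
R3 ← R3 − 43/30·R2.
R4 ← R4 + 7/12·R2.
R3 ← R3 / (-4989/1160).
R1 ← R1 + 19/290·R3.
R2 ← R2 − 42/29·R3.
R4 ← R4 − 108/145·R3.
R4 ← R4 / (-28843/39912).
R1 ← R1 − 5158/14967·R4.
R2 ← R2 + 9055/9978·R4.
R3 ← R3 + 3985/14967·R4.
Reading off the reduced rows gives x1 = 6, x2 = -3, x3 = 4, x4 = 0.

x1 = 6, x2 = -3, x3 = 4, x4 = 0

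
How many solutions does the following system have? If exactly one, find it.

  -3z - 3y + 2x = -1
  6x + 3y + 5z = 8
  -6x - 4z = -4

x = 1, y = 3/2, z = -1/2

Row-reduce the augmented matrix:
R1 ← R1 / (2).
R2 ← R2 − 6·R1.
R3 ← R3 + 6·R1.
R2 ← R2 / (12).
R1 ← R1 + 3/2·R2.
R3 ← R3 + 9·R2.
R3 ← R3 / (-5/2).
R1 ← R1 − 1/4·R3.
R2 ← R2 − 7/6·R3.
Reading off the reduced rows gives x = 1, y = 3/2, z = -1/2.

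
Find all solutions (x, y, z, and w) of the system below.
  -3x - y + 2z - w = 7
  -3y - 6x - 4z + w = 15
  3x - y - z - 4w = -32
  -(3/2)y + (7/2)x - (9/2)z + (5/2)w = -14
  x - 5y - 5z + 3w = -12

no solution

Row-reduce:
R1 ← R1 / (-3).
R2 ← R2 + 6·R1.
R3 ← R3 − 3·R1.
R4 ← R4 − 7/2·R1.
R5 ← R5 − 1·R1.
R2 ← R2 / (-1).
R1 ← R1 − 1/3·R2.
R3 ← R3 + 2·R2.
R4 ← R4 + 8/3·R2.
R5 ← R5 + 16/3·R2.
R3 ← R3 / (17).
R1 ← R1 + 10/3·R3.
R2 ← R2 − 8·R3.
R4 ← R4 − 115/6·R3.
R5 ← R5 − 115/3·R3.
R4 ← R4 / (195/34).
R1 ← R1 + 14/17·R4.
R2 ← R2 − 37/17·R4.
R3 ← R3 + 11/17·R4.
R5 ← R5 − 195/17·R4.
Row 5 reduces to 0 = 2, a contradiction. The system is inconsistent.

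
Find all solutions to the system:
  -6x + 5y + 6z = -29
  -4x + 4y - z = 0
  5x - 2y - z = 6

Row-reduce the augmented matrix:
R1 ← R1 / (-6).
R2 ← R2 + 4·R1.
R3 ← R3 − 5·R1.
R2 ← R2 / (2/3).
R1 ← R1 + 5/6·R2.
R3 ← R3 − 13/6·R2.
R3 ← R3 / (81/4).
R1 ← R1 + 29/4·R3.
R2 ← R2 + 15/2·R3.
Reading off the reduced rows gives x = 0, y = -1, z = -4.

x = 0, y = -1, z = -4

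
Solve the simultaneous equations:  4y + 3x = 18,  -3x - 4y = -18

infinitely many solutions

Row-reduce:
R1 ← R1 / (3).
R2 ← R2 + 3·R1.
Rank is 1 with 2 unknowns, leaving y free.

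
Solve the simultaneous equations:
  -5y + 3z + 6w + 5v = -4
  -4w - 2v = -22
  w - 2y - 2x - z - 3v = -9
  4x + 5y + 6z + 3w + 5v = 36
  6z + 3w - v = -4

x = 1, y = 6, z = -3, w = 5, v = 1

Row-reduce the augmented matrix:
Swap R1 and R3.
R1 ← R1 / (-2).
R4 ← R4 − 4·R1.
Swap R2 and R3.
R2 ← R2 / (-5).
R1 ← R1 − 1·R2.
R4 ← R4 − 1·R2.
Swap R3 and R4.
R3 ← R3 / (23/5).
R1 ← R1 − 11/10·R3.
R2 ← R2 + 3/5·R3.
R5 ← R5 − 6·R3.
R4 ← R4 / (-4).
R1 ← R1 + 18/23·R4.
R2 ← R2 + 9/23·R4.
R3 ← R3 − 31/23·R4.
R5 ← R5 + 117/23·R4.
R5 ← R5 / (71/46).
R1 ← R1 − 133/46·R5.
R2 ← R2 + 37/46·R5.
R3 ← R3 + 31/46·R5.
R4 ← R4 − 1/2·R5.
Reading off the reduced rows gives x = 1, y = 6, z = -3, w = 5, v = 1.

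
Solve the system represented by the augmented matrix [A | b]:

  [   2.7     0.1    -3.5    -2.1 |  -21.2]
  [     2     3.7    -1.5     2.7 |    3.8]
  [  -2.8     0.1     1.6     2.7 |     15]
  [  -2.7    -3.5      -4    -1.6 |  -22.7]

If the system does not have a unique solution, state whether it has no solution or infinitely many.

Row-reduce the augmented matrix:
R1 ← R1 / (27/10).
R2 ← R2 − 2·R1.
R3 ← R3 + 14/5·R1.
R4 ← R4 + 27/10·R1.
R2 ← R2 / (979/270).
R1 ← R1 − 1/27·R2.
R3 ← R3 − 11/54·R2.
R4 ← R4 + 17/5·R2.
R3 ← R3 / (-1861/890).
R1 ← R1 + 1280/979·R3.
R2 ← R2 − 295/979·R3.
R4 ← R4 + 12679/1958·R3.
R4 ← R4 / (-120053/204710).
R1 ← R1 + 20436/20471·R4.
R2 ← R2 − 24861/20471·R4.
R3 ← R3 + 252/1861·R4.
Reading off the reduced rows gives x_1 = -2, x_2 = 3, x_3 = 4, x_4 = 1.

x_1 = -2, x_2 = 3, x_3 = 4, x_4 = 1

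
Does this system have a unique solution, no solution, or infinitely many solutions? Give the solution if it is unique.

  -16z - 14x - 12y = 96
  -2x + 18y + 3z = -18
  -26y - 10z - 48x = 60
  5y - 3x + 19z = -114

Row-reduce the augmented matrix:
R1 ← R1 / (-14).
R2 ← R2 + 2·R1.
R3 ← R3 + 48·R1.
R4 ← R4 + 3·R1.
R2 ← R2 / (138/7).
R1 ← R1 − 6/7·R2.
R3 ← R3 − 106/7·R2.
R4 ← R4 − 53/7·R2.
R3 ← R3 / (2815/69).
R1 ← R1 − 21/23·R3.
R2 ← R2 − 37/138·R3.
R4 ← R4 − 2815/138·R3.
R4 reduces to 0 = 0, so the extra equation is consistent.
Reading off the reduced rows gives x = 0, y = 0, z = -6.

x = 0, y = 0, z = -6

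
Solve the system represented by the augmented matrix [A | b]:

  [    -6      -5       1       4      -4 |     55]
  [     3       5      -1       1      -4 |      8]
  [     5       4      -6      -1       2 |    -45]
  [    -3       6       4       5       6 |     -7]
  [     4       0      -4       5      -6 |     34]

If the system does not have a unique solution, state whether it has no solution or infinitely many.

x_1 = -1, x_2 = -2, x_3 = 3, x_4 = 4, x_5 = -5

Row-reduce the augmented matrix:
R1 ← R1 / (-6).
R2 ← R2 − 3·R1.
R3 ← R3 − 5·R1.
R4 ← R4 + 3·R1.
R5 ← R5 − 4·R1.
R2 ← R2 / (5/2).
R1 ← R1 − 5/6·R2.
R3 ← R3 + 1/6·R2.
R4 ← R4 − 17/2·R2.
R5 ← R5 + 10/3·R2.
R3 ← R3 / (-26/5).
R2 ← R2 + 1/5·R3.
R4 ← R4 − 26/5·R3.
R5 ← R5 + 4·R3.
R4 ← R4 / (-14/3).
R1 ← R1 + 5/3·R4.
R2 ← R2 − 43/39·R4.
R3 ← R3 + 19/39·R4.
R5 ← R5 − 379/39·R4.
R5 ← R5 / (3658/91).
R1 ← R1 + 48/7·R5.
R2 ← R2 − 361/91·R5.
R3 ← R3 + 223/91·R5.
R4 ← R4 + 40/7·R5.
Reading off the reduced rows gives x_1 = -1, x_2 = -2, x_3 = 3, x_4 = 4, x_5 = -5.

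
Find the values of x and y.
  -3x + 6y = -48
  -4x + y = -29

From equation 2: y = -29 + 4·x.
Substitute into equation 1 and solve: x = 6.
Then y = -5.

x = 6, y = -5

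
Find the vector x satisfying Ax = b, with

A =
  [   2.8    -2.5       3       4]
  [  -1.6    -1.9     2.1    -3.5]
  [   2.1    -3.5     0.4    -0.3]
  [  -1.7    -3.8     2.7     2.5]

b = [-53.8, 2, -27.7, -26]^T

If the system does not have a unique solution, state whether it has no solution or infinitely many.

Row-reduce the augmented matrix:
R1 ← R1 / (14/5).
R2 ← R2 + 8/5·R1.
R3 ← R3 − 21/10·R1.
R4 ← R4 + 17/10·R1.
R2 ← R2 / (-233/70).
R1 ← R1 + 25/28·R2.
R3 ← R3 + 13/8·R2.
R4 ← R4 + 1489/280·R2.
R3 ← R3 / (-34597/9320).
R1 ← R1 − 45/932·R3.
R2 ← R2 + 267/233·R3.
R4 ← R4 + 2931/1864·R3.
R4 ← R4 / (554611/69194).
R1 ← R1 − 59475/34597·R4.
R2 ← R2 − 41534/34597·R4.
R3 ← R3 − 25231/34597·R4.
Reading off the reduced rows gives x_1 = -6, x_2 = 4, x_3 = -5, x_4 = -3.

x_1 = -6, x_2 = 4, x_3 = -5, x_4 = -3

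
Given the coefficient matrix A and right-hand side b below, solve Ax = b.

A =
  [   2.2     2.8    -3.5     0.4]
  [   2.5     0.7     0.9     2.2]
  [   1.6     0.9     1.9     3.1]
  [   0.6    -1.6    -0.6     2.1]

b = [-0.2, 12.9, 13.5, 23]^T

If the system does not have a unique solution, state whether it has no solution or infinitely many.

x_1 = 2, x_2 = -5, x_3 = -2, x_4 = 6

Row-reduce the augmented matrix:
R1 ← R1 / (11/5).
R2 ← R2 − 5/2·R1.
R3 ← R3 − 8/5·R1.
R4 ← R4 − 3/5·R1.
R2 ← R2 / (-273/110).
R1 ← R1 − 14/11·R2.
R3 ← R3 + 25/22·R2.
R4 ← R4 + 26/11·R2.
R3 ← R3 / (12079/5460).
R1 ← R1 − 71/78·R3.
R2 ← R2 + 1073/546·R3.
R4 ← R4 + 901/210·R3.
R4 ← R4 / (102105/24158).
R1 ← R1 − 3019/12079·R4.
R2 ← R2 − 13071/12079·R4.
R3 ← R3 − 10974/12079·R4.
Reading off the reduced rows gives x_1 = 2, x_2 = -5, x_3 = -2, x_4 = 6.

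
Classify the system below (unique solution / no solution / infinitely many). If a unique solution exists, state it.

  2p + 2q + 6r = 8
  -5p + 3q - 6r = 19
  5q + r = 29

p = 1, q = 6, r = -1

Row-reduce the augmented matrix:
R1 ← R1 / (2).
R2 ← R2 + 5·R1.
R2 ← R2 / (8).
R1 ← R1 − 1·R2.
R3 ← R3 − 5·R2.
R3 ← R3 / (-37/8).
R1 ← R1 − 15/8·R3.
R2 ← R2 − 9/8·R3.
Reading off the reduced rows gives p = 1, q = 6, r = -1.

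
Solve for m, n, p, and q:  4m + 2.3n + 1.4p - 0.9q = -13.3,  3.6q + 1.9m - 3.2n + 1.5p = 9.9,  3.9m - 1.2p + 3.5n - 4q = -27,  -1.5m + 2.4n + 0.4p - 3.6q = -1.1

m = -3, n = -3, p = 4, q = 0

Row-reduce the augmented matrix:
R1 ← R1 / (4).
R2 ← R2 − 19/10·R1.
R3 ← R3 − 39/10·R1.
R4 ← R4 + 3/2·R1.
R2 ← R2 / (-1717/400).
R1 ← R1 − 23/40·R2.
R3 ← R3 − 503/400·R2.
R4 ← R4 − 261/80·R2.
R3 ← R3 / (-39841/17170).
R1 ← R1 − 793/1717·R3.
R2 ← R2 + 334/1717·R3.
R4 ← R4 − 26779/17170·R3.
R4 ← R4 / (-869389/398410).
R1 ← R1 + 2875/39841·R4.
R2 ← R2 + 30893/39841·R4.
R3 ← R3 − 33355/39841·R4.
Reading off the reduced rows gives m = -3, n = -3, p = 4, q = 0.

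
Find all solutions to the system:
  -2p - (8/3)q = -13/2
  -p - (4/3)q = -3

no solution

Row-reduce:
R1 ← R1 / (-2).
R2 ← R2 + 1·R1.
Row 2 reduces to 0 = 1/4, a contradiction. The system is inconsistent.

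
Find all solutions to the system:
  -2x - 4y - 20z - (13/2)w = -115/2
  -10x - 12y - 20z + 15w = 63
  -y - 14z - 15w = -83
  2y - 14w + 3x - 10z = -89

infinitely many solutions

Row-reduce:
R1 ← R1 / (-2).
R2 ← R2 + 10·R1.
R4 ← R4 − 3·R1.
R2 ← R2 / (8).
R1 ← R1 − 2·R2.
R3 ← R3 + 1·R2.
R4 ← R4 + 4·R2.
R3 ← R3 / (-4).
R1 ← R1 + 10·R3.
R2 ← R2 − 10·R3.
Rank is 3 with 4 unknowns, leaving w free.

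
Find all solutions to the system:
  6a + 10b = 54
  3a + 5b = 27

infinitely many solutions

Row-reduce:
R1 ← R1 / (6).
R2 ← R2 − 3·R1.
Rank is 1 with 2 unknowns, leaving b free.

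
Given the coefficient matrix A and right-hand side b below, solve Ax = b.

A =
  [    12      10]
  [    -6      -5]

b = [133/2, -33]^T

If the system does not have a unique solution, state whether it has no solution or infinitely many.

no solution

Row-reduce:
R1 ← R1 / (12).
R2 ← R2 + 6·R1.
Row 2 reduces to 0 = 1/4, a contradiction. The system is inconsistent.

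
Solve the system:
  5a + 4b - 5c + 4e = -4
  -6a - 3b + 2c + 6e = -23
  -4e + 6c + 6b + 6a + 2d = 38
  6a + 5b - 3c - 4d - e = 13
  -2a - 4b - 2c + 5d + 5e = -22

a = 2, b = 1, c = 2, d = 0, e = -2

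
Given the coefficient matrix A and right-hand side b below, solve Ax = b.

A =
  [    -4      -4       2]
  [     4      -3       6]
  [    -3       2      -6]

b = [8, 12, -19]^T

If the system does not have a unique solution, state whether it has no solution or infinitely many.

x_1 = -3, x_2 = 4, x_3 = 6

Row-reduce the augmented matrix:
R1 ← R1 / (-4).
R2 ← R2 − 4·R1.
R3 ← R3 + 3·R1.
R2 ← R2 / (-7).
R1 ← R1 − 1·R2.
R3 ← R3 − 5·R2.
R3 ← R3 / (-25/14).
R1 ← R1 − 9/14·R3.
R2 ← R2 + 8/7·R3.
Reading off the reduced rows gives x_1 = -3, x_2 = 4, x_3 = 6.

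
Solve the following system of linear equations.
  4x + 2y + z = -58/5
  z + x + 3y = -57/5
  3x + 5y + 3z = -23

Row-reduce the augmented matrix:
R1 ← R1 / (4).
R2 ← R2 − 1·R1.
R3 ← R3 − 3·R1.
R2 ← R2 / (5/2).
R1 ← R1 − 1/2·R2.
R3 ← R3 − 7/2·R2.
R3 ← R3 / (6/5).
R1 ← R1 − 1/10·R3.
R2 ← R2 − 3/10·R3.
Reading off the reduced rows gives x = -1, y = -14/5, z = -2.

x = -1, y = -14/5, z = -2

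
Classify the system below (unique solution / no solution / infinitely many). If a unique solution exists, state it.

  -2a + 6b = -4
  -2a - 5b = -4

Row-reduce the augmented matrix:
R1 ← R1 / (-2).
R2 ← R2 + 2·R1.
R2 ← R2 / (-11).
R1 ← R1 + 3·R2.
Reading off the reduced rows gives a = 2, b = 0.

a = 2, b = 0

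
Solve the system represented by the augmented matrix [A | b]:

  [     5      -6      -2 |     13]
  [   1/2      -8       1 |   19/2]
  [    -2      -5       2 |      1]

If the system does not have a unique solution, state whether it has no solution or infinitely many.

Row-reduce:
R1 ← R1 / (5).
R2 ← R2 − 1/2·R1.
R3 ← R3 + 2·R1.
R2 ← R2 / (-37/5).
R1 ← R1 + 6/5·R2.
R3 ← R3 + 37/5·R2.
Row 3 reduces to 0 = -2, a contradiction. The system is inconsistent.

no solution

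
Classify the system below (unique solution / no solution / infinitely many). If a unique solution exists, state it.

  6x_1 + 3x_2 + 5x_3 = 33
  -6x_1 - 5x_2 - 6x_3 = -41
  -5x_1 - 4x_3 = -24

x_1 = 0, x_2 = 1, x_3 = 6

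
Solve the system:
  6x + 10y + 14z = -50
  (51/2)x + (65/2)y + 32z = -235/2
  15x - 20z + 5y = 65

infinitely many solutions

Row-reduce:
R1 ← R1 / (6).
R2 ← R2 − 51/2·R1.
R3 ← R3 − 15·R1.
R2 ← R2 / (-10).
R1 ← R1 − 5/3·R2.
R3 ← R3 + 20·R2.
Rank is 2 with 3 unknowns, leaving z free.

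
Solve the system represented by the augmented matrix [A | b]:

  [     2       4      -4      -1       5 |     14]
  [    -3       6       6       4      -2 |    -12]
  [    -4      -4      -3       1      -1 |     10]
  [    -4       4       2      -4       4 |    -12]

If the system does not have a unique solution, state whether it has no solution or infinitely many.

Row-reduce:
R1 ← R1 / (2).
R2 ← R2 + 3·R1.
R3 ← R3 + 4·R1.
R4 ← R4 + 4·R1.
R2 ← R2 / (12).
R1 ← R1 − 2·R2.
R3 ← R3 − 4·R2.
R4 ← R4 − 12·R2.
R3 ← R3 / (-11).
R1 ← R1 + 2·R3.
R4 ← R4 + 6·R3.
R4 ← R4 / (-15/2).
R1 ← R1 + 7/12·R4.
R2 ← R2 − 5/24·R4.
R3 ← R3 − 1/6·R4.
Rank is 4 with 5 unknowns, leaving x_5 free.

infinitely many solutions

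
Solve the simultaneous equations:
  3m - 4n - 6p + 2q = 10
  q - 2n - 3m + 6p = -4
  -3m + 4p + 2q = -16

infinitely many solutions

Row-reduce:
R1 ← R1 / (3).
R2 ← R2 + 3·R1.
R3 ← R3 + 3·R1.
R2 ← R2 / (-6).
R1 ← R1 + 4/3·R2.
R3 ← R3 + 4·R2.
R3 ← R3 / (-2).
R1 ← R1 + 2·R3.
Rank is 3 with 4 unknowns, leaving q free.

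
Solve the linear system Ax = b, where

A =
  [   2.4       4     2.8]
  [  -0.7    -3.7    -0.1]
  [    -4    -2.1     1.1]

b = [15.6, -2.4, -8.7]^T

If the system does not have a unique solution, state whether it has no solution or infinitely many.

x_1 = 3, x_2 = 0, x_3 = 3

Row-reduce the augmented matrix:
R1 ← R1 / (12/5).
R2 ← R2 + 7/10·R1.
R3 ← R3 + 4·R1.
R2 ← R2 / (-38/15).
R1 ← R1 − 5/3·R2.
R3 ← R3 − 137/30·R2.
R3 ← R3 / (10729/1520).
R1 ← R1 − 249/152·R3.
R2 ← R2 + 43/152·R3.
Reading off the reduced rows gives x_1 = 3, x_2 = 0, x_3 = 3.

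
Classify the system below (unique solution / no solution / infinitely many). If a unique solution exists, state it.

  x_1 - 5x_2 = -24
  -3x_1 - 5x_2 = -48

From equation 1: x_1 = -24 + 5·x_2.
Substitute into equation 2 and solve: x_2 = 6.
Then x_1 = 6.

x_1 = 6, x_2 = 6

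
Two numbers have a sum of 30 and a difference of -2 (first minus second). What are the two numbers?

first number: 14, second number: 16

Let x = first number, y = second number.
  y + x = 30
  x - y = -2
Row-reduce the augmented matrix:
R2 ← R2 − 1·R1.
R2 ← R2 / (-2).
R1 ← R1 − 1·R2.
Reading off the reduced rows gives x = 14, y = 16.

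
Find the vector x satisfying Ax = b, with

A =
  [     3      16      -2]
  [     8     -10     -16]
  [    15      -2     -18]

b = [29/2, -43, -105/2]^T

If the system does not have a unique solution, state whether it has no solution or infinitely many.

x_1 = -3, x_2 = 3/2, x_3 = 1/4

Row-reduce the augmented matrix:
R1 ← R1 / (3).
R2 ← R2 − 8·R1.
R3 ← R3 − 15·R1.
R2 ← R2 / (-158/3).
R1 ← R1 − 16/3·R2.
R3 ← R3 + 82·R2.
R3 ← R3 / (680/79).
R1 ← R1 + 138/79·R3.
R2 ← R2 − 16/79·R3.
Reading off the reduced rows gives x_1 = -3, x_2 = 3/2, x_3 = 1/4.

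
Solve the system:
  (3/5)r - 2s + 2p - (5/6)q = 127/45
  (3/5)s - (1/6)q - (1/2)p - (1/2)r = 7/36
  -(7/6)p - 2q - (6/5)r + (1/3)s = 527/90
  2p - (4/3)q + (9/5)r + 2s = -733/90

p = -4/3, q = -5/3, r = -3/2, s = -5/2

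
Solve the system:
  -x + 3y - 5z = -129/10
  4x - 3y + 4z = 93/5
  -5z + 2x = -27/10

x = 12/5, y = -1, z = 3/2

Row-reduce the augmented matrix:
R1 ← R1 / (-1).
R2 ← R2 − 4·R1.
R3 ← R3 − 2·R1.
R2 ← R2 / (9).
R1 ← R1 + 3·R2.
R3 ← R3 − 6·R2.
R3 ← R3 / (-13/3).
R1 ← R1 + 1/3·R3.
R2 ← R2 + 16/9·R3.
Reading off the reduced rows gives x = 12/5, y = -1, z = 3/2.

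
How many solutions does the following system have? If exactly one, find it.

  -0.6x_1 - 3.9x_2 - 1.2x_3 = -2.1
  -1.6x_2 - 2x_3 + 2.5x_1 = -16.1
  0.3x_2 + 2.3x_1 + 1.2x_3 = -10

x_1 = -5, x_2 = 1, x_3 = 1

Row-reduce the augmented matrix:
R1 ← R1 / (-3/5).
R2 ← R2 − 5/2·R1.
R3 ← R3 − 23/10·R1.
R2 ← R2 / (-357/20).
R1 ← R1 − 13/2·R2.
R3 ← R3 + 293/20·R2.
R3 ← R3 / (598/255).
R1 ← R1 + 28/51·R3.
R2 ← R2 − 20/51·R3.
Reading off the reduced rows gives x_1 = -5, x_2 = 1, x_3 = 1.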